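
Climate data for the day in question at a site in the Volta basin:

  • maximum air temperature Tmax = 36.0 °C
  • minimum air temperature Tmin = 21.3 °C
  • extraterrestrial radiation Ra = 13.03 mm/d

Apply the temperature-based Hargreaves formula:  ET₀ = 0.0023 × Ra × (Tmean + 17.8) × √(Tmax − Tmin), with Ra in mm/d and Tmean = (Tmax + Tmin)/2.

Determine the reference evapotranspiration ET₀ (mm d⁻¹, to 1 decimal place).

Tmean = (36.0 + 21.3)/2 = 28.65 °C
ET₀ = 0.0023 × 13.03 × (28.65 + 17.8) × √14.7 = 0.0023 × 13.03 × 46.45 × 3.8341 = 5.3373 mm/d

5.3 mm d⁻¹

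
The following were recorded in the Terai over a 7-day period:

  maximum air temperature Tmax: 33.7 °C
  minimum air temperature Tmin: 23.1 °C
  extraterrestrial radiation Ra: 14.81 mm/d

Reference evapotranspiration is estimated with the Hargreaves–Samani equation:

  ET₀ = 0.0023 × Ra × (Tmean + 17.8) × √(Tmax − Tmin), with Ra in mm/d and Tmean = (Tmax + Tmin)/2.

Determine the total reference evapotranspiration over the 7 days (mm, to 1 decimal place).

35.9 mm

Tmean = (33.7 + 23.1)/2 = 28.40 °C
ET₀ = 0.0023 × 14.81 × (28.40 + 17.8) × √10.6 = 0.0023 × 14.81 × 46.20 × 3.2558 = 5.1237 mm/d
Over 7 days: 5.1237 × 7 = 35.866 mm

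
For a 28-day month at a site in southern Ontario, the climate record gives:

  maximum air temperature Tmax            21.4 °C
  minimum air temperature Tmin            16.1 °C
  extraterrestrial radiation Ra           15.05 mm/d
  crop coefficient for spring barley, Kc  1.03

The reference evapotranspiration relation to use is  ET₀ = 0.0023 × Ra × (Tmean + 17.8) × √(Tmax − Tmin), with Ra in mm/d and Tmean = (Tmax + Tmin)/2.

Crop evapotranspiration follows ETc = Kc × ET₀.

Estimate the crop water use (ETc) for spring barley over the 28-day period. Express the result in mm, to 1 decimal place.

84.0 mm

Tmean = (21.4 + 16.1)/2 = 18.75 °C
ET₀ = 0.0023 × 15.05 × (18.75 + 17.8) × √5.3 = 0.0023 × 15.05 × 36.55 × 2.3022 = 2.9127 mm/d
ETc = Kc × ET₀ = 1.03 × 2.9127 = 3.0001 mm/d
Over 28 days: 3.0001 × 28 = 84.003 mm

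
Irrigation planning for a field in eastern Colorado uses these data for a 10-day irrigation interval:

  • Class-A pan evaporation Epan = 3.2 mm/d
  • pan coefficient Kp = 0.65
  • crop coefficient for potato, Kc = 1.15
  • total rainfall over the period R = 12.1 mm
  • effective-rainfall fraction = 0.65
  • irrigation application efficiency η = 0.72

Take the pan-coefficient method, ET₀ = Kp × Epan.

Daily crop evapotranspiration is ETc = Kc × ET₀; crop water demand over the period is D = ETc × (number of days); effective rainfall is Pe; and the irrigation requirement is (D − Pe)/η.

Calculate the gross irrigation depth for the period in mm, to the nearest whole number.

22 mm

ET₀ = 0.65 × 3.2 = 2.0800 mm/d
ETc = Kc × ET₀ = 1.15 × 2.0800 = 2.3920 mm/d
Crop demand D = ETc × 10 d = 2.3920 × 10 = 23.920 mm
Pe = 0.65 × 12.1 = 7.865 mm
D − Pe = 23.920 − 7.865 = 16.055 mm
Gross irrigation = 16.055 / 0.72 = 22.299 mm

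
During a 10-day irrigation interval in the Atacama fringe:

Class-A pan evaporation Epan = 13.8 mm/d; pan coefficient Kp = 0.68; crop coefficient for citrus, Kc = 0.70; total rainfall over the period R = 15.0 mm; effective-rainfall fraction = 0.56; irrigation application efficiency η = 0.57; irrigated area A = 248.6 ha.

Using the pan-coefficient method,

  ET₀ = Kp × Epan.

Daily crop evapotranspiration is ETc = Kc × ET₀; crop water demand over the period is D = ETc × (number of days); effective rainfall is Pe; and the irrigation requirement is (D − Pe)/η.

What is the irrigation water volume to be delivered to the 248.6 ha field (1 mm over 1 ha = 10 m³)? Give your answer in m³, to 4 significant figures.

249900 m³

ET₀ = 0.68 × 13.8 = 9.3840 mm/d
ETc = Kc × ET₀ = 0.70 × 9.3840 = 6.5688 mm/d
Crop demand D = ETc × 10 d = 6.5688 × 10 = 65.688 mm
Pe = 0.56 × 15.0 = 8.400 mm
D − Pe = 65.688 − 8.400 = 57.288 mm
Gross irrigation = 57.288 / 0.57 = 100.505 mm
Volume = 100.505 mm × 248.6 ha × 10 = 249855.4 m³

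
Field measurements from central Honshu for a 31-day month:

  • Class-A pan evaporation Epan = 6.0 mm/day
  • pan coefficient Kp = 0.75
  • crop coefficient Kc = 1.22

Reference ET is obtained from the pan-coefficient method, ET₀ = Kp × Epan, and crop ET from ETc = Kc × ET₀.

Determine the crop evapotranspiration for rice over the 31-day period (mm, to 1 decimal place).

ET₀ = 0.75 × 6.0 = 4.5000 mm/d
ETc = Kc × ET₀ = 1.22 × 4.5000 = 5.4900 mm/d
Over 31 days: 5.4900 × 31 = 170.190 mm

170.2 mm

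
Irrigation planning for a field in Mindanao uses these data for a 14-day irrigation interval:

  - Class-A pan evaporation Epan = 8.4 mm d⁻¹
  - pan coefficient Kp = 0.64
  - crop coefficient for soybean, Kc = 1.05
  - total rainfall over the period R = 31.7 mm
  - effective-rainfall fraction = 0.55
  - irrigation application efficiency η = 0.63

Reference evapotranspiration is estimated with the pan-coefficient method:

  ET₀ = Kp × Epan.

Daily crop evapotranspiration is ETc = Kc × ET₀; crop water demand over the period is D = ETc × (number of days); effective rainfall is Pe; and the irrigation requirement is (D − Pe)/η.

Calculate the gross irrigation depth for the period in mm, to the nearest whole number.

98 mm

ET₀ = 0.64 × 8.4 = 5.3760 mm/d
ETc = Kc × ET₀ = 1.05 × 5.3760 = 5.6448 mm/d
Crop demand D = ETc × 14 d = 5.6448 × 14 = 79.027 mm
Pe = 0.55 × 31.7 = 17.435 mm
D − Pe = 79.027 − 17.435 = 61.592 mm
Gross irrigation = 61.592 / 0.63 = 97.765 mm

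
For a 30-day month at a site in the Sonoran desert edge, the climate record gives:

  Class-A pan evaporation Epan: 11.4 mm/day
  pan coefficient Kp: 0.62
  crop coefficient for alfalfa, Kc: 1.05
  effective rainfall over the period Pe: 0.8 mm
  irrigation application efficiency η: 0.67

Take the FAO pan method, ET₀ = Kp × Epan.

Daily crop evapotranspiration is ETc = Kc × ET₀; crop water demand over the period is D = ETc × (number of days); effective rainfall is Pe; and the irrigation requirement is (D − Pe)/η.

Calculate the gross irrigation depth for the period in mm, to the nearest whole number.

ET₀ = 0.62 × 11.4 = 7.0680 mm/d
ETc = Kc × ET₀ = 1.05 × 7.0680 = 7.4214 mm/d
Crop demand D = ETc × 30 d = 7.4214 × 30 = 222.642 mm
D − Pe = 222.642 − 0.8 = 221.842 mm
Gross irrigation = 221.842 / 0.67 = 331.107 mm

331 mm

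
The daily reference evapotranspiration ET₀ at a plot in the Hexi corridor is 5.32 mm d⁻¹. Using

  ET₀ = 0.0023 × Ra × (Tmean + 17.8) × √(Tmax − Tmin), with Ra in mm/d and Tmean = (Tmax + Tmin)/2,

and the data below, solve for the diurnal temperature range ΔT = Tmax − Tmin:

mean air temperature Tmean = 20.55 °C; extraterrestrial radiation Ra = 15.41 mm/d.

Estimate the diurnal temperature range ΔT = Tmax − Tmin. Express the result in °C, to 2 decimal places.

√ΔT = ET₀ / [0.0023 × Ra × (Tmean+17.8)] = 5.32 / (0.0023 × 15.41 × 38.35) = 3.9140
ΔT = 3.9140² = 15.319 °C

15.32 °C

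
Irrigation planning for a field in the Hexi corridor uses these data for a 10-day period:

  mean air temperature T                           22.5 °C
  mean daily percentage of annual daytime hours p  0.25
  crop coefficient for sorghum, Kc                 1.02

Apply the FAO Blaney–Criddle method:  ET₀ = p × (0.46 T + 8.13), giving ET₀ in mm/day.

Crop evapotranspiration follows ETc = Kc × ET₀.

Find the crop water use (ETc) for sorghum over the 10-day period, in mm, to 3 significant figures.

ET₀ = 0.25 × (0.46 × 22.5 + 8.13) = 0.25 × 18.480 = 4.6200 mm/d
ETc = Kc × ET₀ = 1.02 × 4.6200 = 4.7124 mm/d
Over 10 days: 4.7124 × 10 = 47.124 mm

47.1 mm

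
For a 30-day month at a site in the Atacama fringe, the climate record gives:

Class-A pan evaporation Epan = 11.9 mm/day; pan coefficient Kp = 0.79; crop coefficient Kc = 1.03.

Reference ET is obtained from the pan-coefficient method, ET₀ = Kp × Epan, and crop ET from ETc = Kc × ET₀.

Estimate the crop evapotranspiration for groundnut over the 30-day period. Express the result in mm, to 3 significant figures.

290 mm

ET₀ = 0.79 × 11.9 = 9.4010 mm/d
ETc = Kc × ET₀ = 1.03 × 9.4010 = 9.6830 mm/d
Over 30 days: 9.6830 × 30 = 290.490 mm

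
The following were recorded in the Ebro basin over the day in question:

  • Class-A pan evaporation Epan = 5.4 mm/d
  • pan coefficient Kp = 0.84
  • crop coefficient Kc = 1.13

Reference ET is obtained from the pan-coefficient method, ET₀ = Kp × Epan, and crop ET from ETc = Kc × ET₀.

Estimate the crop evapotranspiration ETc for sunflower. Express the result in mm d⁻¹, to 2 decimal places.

5.13 mm d⁻¹

ET₀ = 0.84 × 5.4 = 4.5360 mm/d
ETc = Kc × ET₀ = 1.13 × 4.5360 = 5.1257 mm/d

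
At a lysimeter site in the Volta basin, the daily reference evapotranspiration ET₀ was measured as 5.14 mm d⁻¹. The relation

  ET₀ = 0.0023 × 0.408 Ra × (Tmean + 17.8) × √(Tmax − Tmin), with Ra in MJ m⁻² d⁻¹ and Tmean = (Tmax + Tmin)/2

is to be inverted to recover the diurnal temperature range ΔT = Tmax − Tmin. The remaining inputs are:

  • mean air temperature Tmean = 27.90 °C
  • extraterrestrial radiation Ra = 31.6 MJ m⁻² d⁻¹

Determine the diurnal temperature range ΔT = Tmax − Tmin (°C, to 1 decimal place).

14.4 °C

√ΔT = ET₀ / [0.0023 × 0.408 × Ra × (Tmean+17.8)] = 5.14 / (0.0023 × 12.8928 × 45.70) = 3.7929
ΔT = 3.7929² = 14.386 °C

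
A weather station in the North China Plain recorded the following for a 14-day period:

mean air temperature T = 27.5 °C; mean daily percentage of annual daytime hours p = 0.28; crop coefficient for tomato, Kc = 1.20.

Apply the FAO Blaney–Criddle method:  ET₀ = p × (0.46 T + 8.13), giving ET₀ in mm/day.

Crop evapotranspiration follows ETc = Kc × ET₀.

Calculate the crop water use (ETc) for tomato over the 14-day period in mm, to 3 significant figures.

97.7 mm

ET₀ = 0.28 × (0.46 × 27.5 + 8.13) = 0.28 × 20.780 = 5.8184 mm/d
ETc = Kc × ET₀ = 1.20 × 5.8184 = 6.9821 mm/d
Over 14 days: 6.9821 × 14 = 97.749 mm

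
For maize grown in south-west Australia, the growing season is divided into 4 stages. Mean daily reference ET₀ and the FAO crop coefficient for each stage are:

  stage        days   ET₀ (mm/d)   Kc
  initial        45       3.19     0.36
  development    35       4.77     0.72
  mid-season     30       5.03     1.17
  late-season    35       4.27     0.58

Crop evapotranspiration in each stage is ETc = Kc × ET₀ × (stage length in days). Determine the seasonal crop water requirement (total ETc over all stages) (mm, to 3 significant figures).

435 mm

initial: 0.36 × 3.19 × 45 = 51.68 mm
development: 0.72 × 4.77 × 35 = 120.20 mm
mid-season: 1.17 × 5.03 × 30 = 176.55 mm
late-season: 0.58 × 4.27 × 35 = 86.68 mm
Seasonal total = 435.11 mm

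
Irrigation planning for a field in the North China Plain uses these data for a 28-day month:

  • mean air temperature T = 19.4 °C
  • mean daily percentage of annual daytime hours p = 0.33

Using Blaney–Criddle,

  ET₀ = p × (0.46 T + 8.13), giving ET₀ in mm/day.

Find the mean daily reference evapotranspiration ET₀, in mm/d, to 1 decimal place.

ET₀ = 0.33 × (0.46 × 19.4 + 8.13) = 0.33 × 17.054 = 5.6278 mm/d

5.6 mm/d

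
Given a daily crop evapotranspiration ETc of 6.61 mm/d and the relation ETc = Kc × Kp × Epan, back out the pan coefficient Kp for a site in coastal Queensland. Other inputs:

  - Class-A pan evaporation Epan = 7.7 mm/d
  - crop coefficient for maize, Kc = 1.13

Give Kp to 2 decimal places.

ETc = Kc × Kp × Epan  ⇒  Kp = ETc / (Kc × Epan)
Kp = 6.61 / (1.13 × 7.7) = 6.61 / 8.701 = 0.7597

0.76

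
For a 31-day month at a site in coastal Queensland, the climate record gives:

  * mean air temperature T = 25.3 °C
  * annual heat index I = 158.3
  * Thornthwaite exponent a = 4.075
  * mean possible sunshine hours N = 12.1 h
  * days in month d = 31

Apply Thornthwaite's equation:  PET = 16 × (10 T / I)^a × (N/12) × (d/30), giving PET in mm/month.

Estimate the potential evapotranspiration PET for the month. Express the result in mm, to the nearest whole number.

10T/I = 10 × 25.3 / 158.3 = 1.5982
(10T/I)^a = 1.5982^4.075 = 6.7577
Uncorrected PET = 16 × 6.7577 = 108.123 mm
Correction = (N/12)(d/30) = (12.1/12)(31/30) = 1.0419
PET = 108.123 × 1.0419 = 112.653 mm/month

113 mm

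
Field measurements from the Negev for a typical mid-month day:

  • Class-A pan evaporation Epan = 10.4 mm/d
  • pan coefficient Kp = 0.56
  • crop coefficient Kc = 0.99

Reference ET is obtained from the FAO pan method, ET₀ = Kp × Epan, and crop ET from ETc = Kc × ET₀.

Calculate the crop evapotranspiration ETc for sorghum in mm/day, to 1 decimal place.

ET₀ = 0.56 × 10.4 = 5.8240 mm/d
ETc = Kc × ET₀ = 0.99 × 5.8240 = 5.7658 mm/d

5.8 mm/day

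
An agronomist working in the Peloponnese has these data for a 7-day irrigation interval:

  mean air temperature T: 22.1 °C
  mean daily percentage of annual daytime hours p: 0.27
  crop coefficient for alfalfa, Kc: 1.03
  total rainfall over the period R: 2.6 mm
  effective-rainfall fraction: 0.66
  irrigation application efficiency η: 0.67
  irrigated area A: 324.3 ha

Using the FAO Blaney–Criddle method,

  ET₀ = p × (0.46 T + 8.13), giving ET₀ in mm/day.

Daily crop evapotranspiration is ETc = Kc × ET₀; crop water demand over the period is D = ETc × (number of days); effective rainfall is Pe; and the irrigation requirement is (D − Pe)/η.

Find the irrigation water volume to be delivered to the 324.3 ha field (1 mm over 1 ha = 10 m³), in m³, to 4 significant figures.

ET₀ = 0.27 × (0.46 × 22.1 + 8.13) = 0.27 × 18.296 = 4.9399 mm/d
ETc = Kc × ET₀ = 1.03 × 4.9399 = 5.0881 mm/d
Crop demand D = ETc × 7 d = 5.0881 × 7 = 35.617 mm
Pe = 0.66 × 2.6 = 1.716 mm
D − Pe = 35.617 − 1.716 = 33.901 mm
Gross irrigation = 33.901 / 0.67 = 50.599 mm
Volume = 50.599 mm × 324.3 ha × 10 = 164092.6 m³

164100 m³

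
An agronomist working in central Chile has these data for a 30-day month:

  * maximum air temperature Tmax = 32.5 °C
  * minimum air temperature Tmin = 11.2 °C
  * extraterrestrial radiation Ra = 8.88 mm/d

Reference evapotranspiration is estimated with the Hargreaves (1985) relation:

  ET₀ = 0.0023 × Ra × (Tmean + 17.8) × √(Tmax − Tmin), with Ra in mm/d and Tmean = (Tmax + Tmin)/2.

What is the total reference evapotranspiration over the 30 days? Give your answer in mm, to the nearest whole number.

112 mm

Tmean = (32.5 + 11.2)/2 = 21.85 °C
ET₀ = 0.0023 × 8.88 × (21.85 + 17.8) × √21.3 = 0.0023 × 8.88 × 39.65 × 4.6152 = 3.7374 mm/d
Over 30 days: 3.7374 × 30 = 112.122 mm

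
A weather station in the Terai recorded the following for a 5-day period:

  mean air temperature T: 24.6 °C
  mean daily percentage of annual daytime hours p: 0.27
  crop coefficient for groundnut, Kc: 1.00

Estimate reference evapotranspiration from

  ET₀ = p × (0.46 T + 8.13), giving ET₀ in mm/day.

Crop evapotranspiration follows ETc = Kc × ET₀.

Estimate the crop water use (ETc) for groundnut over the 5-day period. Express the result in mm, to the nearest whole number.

26 mm

ET₀ = 0.27 × (0.46 × 24.6 + 8.13) = 0.27 × 19.446 = 5.2504 mm/d
ETc = Kc × ET₀ = 1.00 × 5.2504 = 5.2504 mm/d
Over 5 days: 5.2504 × 5 = 26.252 mm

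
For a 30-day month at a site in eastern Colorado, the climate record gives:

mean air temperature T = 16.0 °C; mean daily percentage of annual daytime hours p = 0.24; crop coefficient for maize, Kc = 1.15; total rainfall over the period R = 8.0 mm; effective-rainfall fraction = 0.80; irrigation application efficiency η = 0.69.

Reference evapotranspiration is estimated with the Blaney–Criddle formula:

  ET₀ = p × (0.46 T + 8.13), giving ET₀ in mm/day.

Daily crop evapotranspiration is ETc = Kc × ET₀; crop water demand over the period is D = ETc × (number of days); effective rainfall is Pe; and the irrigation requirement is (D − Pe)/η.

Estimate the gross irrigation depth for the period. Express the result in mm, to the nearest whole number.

177 mm

ET₀ = 0.24 × (0.46 × 16.0 + 8.13) = 0.24 × 15.490 = 3.7176 mm/d
ETc = Kc × ET₀ = 1.15 × 3.7176 = 4.2752 mm/d
Crop demand D = ETc × 30 d = 4.2752 × 30 = 128.256 mm
Pe = 0.80 × 8.0 = 6.400 mm
D − Pe = 128.256 − 6.400 = 121.856 mm
Gross irrigation = 121.856 / 0.69 = 176.603 mm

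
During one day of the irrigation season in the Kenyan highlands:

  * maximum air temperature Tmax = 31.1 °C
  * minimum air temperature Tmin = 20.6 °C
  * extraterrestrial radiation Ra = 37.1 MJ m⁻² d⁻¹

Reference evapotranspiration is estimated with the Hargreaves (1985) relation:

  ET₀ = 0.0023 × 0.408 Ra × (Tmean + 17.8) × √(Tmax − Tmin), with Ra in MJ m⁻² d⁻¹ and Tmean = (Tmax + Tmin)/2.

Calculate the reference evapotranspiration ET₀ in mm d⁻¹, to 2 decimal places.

4.92 mm d⁻¹

Tmean = (31.1 + 20.6)/2 = 25.85 °C
0.408 Ra = 0.408 × 37.1 = 15.1368 mm/d equivalent
ET₀ = 0.0023 × 15.1368 × (25.85 + 17.8) × √10.5 = 0.0023 × 15.1368 × 43.65 × 3.2404 = 4.9243 mm/d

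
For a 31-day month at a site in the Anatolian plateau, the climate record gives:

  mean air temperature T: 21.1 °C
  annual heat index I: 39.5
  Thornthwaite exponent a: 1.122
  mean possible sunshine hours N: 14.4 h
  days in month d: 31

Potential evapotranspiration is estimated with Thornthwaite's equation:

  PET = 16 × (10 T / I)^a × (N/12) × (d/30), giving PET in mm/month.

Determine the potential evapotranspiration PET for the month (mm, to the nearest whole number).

130 mm

10T/I = 10 × 21.1 / 39.5 = 5.3418
(10T/I)^a = 5.3418^1.122 = 6.5534
Uncorrected PET = 16 × 6.5534 = 104.854 mm
Correction = (N/12)(d/30) = (14.4/12)(31/30) = 1.2400
PET = 104.854 × 1.2400 = 130.019 mm/month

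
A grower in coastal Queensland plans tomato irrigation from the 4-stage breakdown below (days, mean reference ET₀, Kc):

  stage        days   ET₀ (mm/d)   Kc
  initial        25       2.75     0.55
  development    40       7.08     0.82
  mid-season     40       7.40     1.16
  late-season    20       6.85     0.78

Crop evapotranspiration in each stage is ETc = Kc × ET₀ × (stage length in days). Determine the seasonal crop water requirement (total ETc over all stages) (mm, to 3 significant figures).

720 mm

initial: 0.55 × 2.75 × 25 = 37.81 mm
development: 0.82 × 7.08 × 40 = 232.22 mm
mid-season: 1.16 × 7.40 × 40 = 343.36 mm
late-season: 0.78 × 6.85 × 20 = 106.86 mm
Seasonal total = 720.25 mm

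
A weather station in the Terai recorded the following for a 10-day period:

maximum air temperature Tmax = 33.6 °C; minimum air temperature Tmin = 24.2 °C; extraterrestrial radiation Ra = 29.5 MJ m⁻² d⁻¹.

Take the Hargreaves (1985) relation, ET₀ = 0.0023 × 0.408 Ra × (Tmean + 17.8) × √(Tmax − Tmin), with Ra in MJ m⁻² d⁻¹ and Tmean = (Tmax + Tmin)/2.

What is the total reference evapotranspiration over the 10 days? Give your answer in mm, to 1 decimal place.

Tmean = (33.6 + 24.2)/2 = 28.90 °C
0.408 Ra = 0.408 × 29.5 = 12.0360 mm/d equivalent
ET₀ = 0.0023 × 12.0360 × (28.90 + 17.8) × √9.4 = 0.0023 × 12.0360 × 46.70 × 3.0659 = 3.9636 mm/d
Over 10 days: 3.9636 × 10 = 39.636 mm

39.6 mm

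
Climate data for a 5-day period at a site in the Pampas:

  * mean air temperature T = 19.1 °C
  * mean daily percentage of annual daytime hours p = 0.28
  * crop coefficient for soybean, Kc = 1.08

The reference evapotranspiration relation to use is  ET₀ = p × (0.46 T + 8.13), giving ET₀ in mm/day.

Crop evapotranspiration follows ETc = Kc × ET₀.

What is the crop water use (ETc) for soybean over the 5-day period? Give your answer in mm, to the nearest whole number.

26 mm

ET₀ = 0.28 × (0.46 × 19.1 + 8.13) = 0.28 × 16.916 = 4.7365 mm/d
ETc = Kc × ET₀ = 1.08 × 4.7365 = 5.1154 mm/d
Over 5 days: 5.1154 × 5 = 25.577 mm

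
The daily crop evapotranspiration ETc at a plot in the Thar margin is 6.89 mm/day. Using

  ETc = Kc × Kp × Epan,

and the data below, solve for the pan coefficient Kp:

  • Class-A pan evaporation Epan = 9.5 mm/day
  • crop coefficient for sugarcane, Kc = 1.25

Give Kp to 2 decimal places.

ETc = Kc × Kp × Epan  ⇒  Kp = ETc / (Kc × Epan)
Kp = 6.89 / (1.25 × 9.5) = 6.89 / 11.875 = 0.5802

0.58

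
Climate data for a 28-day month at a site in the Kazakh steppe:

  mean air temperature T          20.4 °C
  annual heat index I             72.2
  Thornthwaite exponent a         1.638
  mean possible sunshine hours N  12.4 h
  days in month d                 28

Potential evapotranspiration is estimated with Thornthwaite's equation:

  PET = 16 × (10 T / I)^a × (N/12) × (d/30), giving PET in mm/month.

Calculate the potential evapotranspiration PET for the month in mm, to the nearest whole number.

10T/I = 10 × 20.4 / 72.2 = 2.8255
(10T/I)^a = 2.8255^1.638 = 5.4814
Uncorrected PET = 16 × 5.4814 = 87.702 mm
Correction = (N/12)(d/30) = (12.4/12)(28/30) = 0.9644
PET = 87.702 × 0.9644 = 84.580 mm/month

85 mm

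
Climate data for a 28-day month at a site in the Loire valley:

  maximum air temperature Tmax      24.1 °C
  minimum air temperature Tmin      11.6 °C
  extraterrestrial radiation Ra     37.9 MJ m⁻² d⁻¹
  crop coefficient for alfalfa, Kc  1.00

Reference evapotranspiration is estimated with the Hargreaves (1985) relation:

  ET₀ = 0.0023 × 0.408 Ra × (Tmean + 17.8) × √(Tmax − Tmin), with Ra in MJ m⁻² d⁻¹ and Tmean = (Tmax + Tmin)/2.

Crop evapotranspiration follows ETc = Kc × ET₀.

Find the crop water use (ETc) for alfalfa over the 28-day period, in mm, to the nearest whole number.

Tmean = (24.1 + 11.6)/2 = 17.85 °C
0.408 Ra = 0.408 × 37.9 = 15.4632 mm/d equivalent
ET₀ = 0.0023 × 15.4632 × (17.85 + 17.8) × √12.5 = 0.0023 × 15.4632 × 35.65 × 3.5355 = 4.4827 mm/d
ETc = Kc × ET₀ = 1.00 × 4.4827 = 4.4827 mm/d
Over 28 days: 4.4827 × 28 = 125.516 mm

126 mm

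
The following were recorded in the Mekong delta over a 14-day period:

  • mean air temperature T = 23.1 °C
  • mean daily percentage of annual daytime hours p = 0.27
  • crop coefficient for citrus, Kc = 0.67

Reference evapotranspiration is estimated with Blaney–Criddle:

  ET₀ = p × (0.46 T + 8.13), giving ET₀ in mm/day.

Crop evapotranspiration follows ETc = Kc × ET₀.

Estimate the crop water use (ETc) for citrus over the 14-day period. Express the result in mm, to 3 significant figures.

ET₀ = 0.27 × (0.46 × 23.1 + 8.13) = 0.27 × 18.756 = 5.0641 mm/d
ETc = Kc × ET₀ = 0.67 × 5.0641 = 3.3929 mm/d
Over 14 days: 3.3929 × 14 = 47.501 mm

47.5 mm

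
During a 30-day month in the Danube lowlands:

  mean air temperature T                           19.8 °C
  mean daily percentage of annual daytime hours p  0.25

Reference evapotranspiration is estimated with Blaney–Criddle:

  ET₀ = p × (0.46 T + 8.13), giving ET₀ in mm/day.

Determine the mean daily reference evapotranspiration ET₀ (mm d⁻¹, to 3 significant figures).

4.31 mm d⁻¹

ET₀ = 0.25 × (0.46 × 19.8 + 8.13) = 0.25 × 17.238 = 4.3095 mm/d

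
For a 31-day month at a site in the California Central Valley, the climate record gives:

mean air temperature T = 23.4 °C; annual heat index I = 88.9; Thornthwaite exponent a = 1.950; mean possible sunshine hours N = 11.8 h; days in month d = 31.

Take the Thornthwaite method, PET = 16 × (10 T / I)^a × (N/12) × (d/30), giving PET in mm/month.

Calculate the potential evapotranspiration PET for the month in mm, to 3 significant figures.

10T/I = 10 × 23.4 / 88.9 = 2.6322
(10T/I)^a = 2.6322^1.950 = 6.6012
Uncorrected PET = 16 × 6.6012 = 105.619 mm
Correction = (N/12)(d/30) = (11.8/12)(31/30) = 1.0161
PET = 105.619 × 1.0161 = 107.319 mm/month

107 mm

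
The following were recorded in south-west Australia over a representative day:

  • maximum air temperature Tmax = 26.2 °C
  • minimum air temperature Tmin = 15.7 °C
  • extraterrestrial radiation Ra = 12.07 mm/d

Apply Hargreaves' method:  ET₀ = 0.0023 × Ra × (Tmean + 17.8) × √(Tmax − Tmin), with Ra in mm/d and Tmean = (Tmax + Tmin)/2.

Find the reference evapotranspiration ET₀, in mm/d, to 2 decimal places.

Tmean = (26.2 + 15.7)/2 = 20.95 °C
ET₀ = 0.0023 × 12.07 × (20.95 + 17.8) × √10.5 = 0.0023 × 12.07 × 38.75 × 3.2404 = 3.4858 mm/d

3.49 mm/d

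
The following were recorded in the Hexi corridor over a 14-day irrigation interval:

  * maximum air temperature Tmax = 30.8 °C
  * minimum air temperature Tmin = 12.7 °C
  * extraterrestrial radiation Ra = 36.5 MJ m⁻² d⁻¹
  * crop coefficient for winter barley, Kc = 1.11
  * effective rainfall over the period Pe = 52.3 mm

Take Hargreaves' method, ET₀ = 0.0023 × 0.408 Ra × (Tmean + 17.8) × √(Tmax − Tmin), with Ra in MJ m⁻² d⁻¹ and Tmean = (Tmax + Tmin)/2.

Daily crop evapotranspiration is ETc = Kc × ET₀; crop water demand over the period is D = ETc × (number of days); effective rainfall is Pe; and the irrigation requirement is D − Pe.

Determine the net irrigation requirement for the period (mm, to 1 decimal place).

Tmean = (30.8 + 12.7)/2 = 21.75 °C
0.408 Ra = 0.408 × 36.5 = 14.8920 mm/d equivalent
ET₀ = 0.0023 × 14.8920 × (21.75 + 17.8) × √18.1 = 0.0023 × 14.8920 × 39.55 × 4.2544 = 5.7632 mm/d
ETc = Kc × ET₀ = 1.11 × 5.7632 = 6.3972 mm/d
Crop demand D = ETc × 14 d = 6.3972 × 14 = 89.561 mm
D − Pe = 89.561 − 52.3 = 37.261 mm

37.3 mm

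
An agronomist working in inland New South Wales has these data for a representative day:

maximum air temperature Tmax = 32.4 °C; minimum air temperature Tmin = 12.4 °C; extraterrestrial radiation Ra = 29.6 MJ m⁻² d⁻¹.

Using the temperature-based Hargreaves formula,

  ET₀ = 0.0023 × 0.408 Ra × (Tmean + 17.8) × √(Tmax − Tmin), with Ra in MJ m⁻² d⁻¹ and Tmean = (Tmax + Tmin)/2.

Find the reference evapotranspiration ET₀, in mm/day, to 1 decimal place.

5.0 mm/day

Tmean = (32.4 + 12.4)/2 = 22.40 °C
0.408 Ra = 0.408 × 29.6 = 12.0768 mm/d equivalent
ET₀ = 0.0023 × 12.0768 × (22.40 + 17.8) × √20.0 = 0.0023 × 12.0768 × 40.20 × 4.4721 = 4.9936 mm/d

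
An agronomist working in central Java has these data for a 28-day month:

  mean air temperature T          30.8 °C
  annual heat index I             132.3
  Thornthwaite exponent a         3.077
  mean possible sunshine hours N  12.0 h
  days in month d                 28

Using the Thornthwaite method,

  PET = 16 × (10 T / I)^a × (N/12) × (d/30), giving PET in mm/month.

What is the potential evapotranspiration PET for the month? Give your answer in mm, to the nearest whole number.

201 mm

10T/I = 10 × 30.8 / 132.3 = 2.3280
(10T/I)^a = 2.3280^3.077 = 13.4650
Uncorrected PET = 16 × 13.4650 = 215.440 mm
Correction = (N/12)(d/30) = (12.0/12)(28/30) = 0.9333
PET = 215.440 × 0.9333 = 201.070 mm/month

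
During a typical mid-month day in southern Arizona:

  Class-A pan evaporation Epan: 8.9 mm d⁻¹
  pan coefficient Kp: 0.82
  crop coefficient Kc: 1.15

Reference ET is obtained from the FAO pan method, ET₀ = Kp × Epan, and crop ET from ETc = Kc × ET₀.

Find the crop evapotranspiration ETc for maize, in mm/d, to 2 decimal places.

ET₀ = 0.82 × 8.9 = 7.2980 mm/d
ETc = Kc × ET₀ = 1.15 × 7.2980 = 8.3927 mm/d

8.39 mm/d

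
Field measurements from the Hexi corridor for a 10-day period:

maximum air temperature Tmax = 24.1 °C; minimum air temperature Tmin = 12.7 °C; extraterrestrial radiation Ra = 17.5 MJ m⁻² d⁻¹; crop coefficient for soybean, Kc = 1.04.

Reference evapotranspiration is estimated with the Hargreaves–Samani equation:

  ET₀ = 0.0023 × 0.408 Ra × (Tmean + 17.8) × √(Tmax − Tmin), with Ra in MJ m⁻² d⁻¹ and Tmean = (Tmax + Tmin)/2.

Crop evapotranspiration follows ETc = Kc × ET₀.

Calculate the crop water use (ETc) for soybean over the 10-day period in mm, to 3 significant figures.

Tmean = (24.1 + 12.7)/2 = 18.40 °C
0.408 Ra = 0.408 × 17.5 = 7.1400 mm/d equivalent
ET₀ = 0.0023 × 7.1400 × (18.40 + 17.8) × √11.4 = 0.0023 × 7.1400 × 36.20 × 3.3764 = 2.0072 mm/d
ETc = Kc × ET₀ = 1.04 × 2.0072 = 2.0875 mm/d
Over 10 days: 2.0875 × 10 = 20.875 mm

20.9 mm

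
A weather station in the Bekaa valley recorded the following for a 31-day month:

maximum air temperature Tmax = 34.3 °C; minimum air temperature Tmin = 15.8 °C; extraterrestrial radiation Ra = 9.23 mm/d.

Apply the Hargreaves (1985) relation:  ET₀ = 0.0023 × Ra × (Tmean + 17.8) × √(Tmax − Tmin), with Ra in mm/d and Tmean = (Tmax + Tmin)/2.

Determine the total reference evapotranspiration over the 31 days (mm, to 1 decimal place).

Tmean = (34.3 + 15.8)/2 = 25.05 °C
ET₀ = 0.0023 × 9.23 × (25.05 + 17.8) × √18.5 = 0.0023 × 9.23 × 42.85 × 4.3012 = 3.9126 mm/d
Over 31 days: 3.9126 × 31 = 121.291 mm

121.3 mm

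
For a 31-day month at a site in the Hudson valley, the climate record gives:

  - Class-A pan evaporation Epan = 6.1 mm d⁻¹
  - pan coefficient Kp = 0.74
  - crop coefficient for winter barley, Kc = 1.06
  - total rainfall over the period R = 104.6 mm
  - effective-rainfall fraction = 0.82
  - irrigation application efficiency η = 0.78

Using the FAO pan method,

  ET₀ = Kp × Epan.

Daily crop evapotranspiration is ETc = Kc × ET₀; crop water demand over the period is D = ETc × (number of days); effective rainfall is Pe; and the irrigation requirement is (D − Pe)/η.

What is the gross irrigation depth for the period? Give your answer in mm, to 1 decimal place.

80.2 mm

ET₀ = 0.74 × 6.1 = 4.5140 mm/d
ETc = Kc × ET₀ = 1.06 × 4.5140 = 4.7848 mm/d
Crop demand D = ETc × 31 d = 4.7848 × 31 = 148.329 mm
Pe = 0.82 × 104.6 = 85.772 mm
D − Pe = 148.329 − 85.772 = 62.557 mm
Gross irrigation = 62.557 / 0.78 = 80.201 mm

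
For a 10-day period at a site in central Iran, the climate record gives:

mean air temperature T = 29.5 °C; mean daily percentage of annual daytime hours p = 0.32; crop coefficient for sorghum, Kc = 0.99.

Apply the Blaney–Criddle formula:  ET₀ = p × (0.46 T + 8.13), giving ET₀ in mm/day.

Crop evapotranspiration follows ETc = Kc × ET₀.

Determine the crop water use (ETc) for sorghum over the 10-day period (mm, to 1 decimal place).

ET₀ = 0.32 × (0.46 × 29.5 + 8.13) = 0.32 × 21.700 = 6.9440 mm/d
ETc = Kc × ET₀ = 0.99 × 6.9440 = 6.8746 mm/d
Over 10 days: 6.8746 × 10 = 68.746 mm

68.7 mm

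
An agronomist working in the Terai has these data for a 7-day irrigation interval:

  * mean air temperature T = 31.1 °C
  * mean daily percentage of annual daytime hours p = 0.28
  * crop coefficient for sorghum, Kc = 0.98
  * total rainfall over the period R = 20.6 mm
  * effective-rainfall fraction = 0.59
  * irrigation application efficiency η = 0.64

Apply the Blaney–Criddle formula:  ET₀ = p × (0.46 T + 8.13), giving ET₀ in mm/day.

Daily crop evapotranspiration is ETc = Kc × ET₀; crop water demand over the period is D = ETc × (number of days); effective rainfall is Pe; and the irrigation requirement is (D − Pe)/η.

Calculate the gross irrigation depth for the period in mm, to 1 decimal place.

48.3 mm

ET₀ = 0.28 × (0.46 × 31.1 + 8.13) = 0.28 × 22.436 = 6.2821 mm/d
ETc = Kc × ET₀ = 0.98 × 6.2821 = 6.1565 mm/d
Crop demand D = ETc × 7 d = 6.1565 × 7 = 43.096 mm
Pe = 0.59 × 20.6 = 12.154 mm
D − Pe = 43.096 − 12.154 = 30.942 mm
Gross irrigation = 30.942 / 0.64 = 48.347 mm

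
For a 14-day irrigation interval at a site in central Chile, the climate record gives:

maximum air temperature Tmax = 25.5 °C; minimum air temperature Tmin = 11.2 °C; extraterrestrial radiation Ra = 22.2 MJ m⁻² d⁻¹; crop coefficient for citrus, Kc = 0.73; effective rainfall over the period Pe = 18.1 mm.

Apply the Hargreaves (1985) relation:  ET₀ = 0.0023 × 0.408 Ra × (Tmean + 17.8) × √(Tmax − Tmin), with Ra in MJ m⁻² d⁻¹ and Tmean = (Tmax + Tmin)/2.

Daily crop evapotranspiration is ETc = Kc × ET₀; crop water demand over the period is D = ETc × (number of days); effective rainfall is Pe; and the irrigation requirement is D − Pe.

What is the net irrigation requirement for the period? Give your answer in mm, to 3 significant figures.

Tmean = (25.5 + 11.2)/2 = 18.35 °C
0.408 Ra = 0.408 × 22.2 = 9.0576 mm/d equivalent
ET₀ = 0.0023 × 9.0576 × (18.35 + 17.8) × √14.3 = 0.0023 × 9.0576 × 36.15 × 3.7815 = 2.8478 mm/d
ETc = Kc × ET₀ = 0.73 × 2.8478 = 2.0789 mm/d
Crop demand D = ETc × 14 d = 2.0789 × 14 = 29.105 mm
D − Pe = 29.105 − 18.1 = 11.005 mm

11.0 mm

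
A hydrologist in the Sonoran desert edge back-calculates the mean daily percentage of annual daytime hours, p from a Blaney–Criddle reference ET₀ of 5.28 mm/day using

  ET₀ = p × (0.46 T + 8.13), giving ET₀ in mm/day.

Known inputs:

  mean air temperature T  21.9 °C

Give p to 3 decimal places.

p = ET₀ / (0.46 T + 8.13) = 5.28 / (0.46 × 21.9 + 8.13) = 5.28 / 18.204 = 0.2900

0.290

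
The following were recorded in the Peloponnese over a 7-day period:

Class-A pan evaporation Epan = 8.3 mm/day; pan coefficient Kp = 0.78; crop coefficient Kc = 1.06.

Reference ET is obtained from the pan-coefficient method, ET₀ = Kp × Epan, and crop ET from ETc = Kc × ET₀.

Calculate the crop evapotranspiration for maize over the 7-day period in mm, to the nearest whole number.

ET₀ = 0.78 × 8.3 = 6.4740 mm/d
ETc = Kc × ET₀ = 1.06 × 6.4740 = 6.8624 mm/d
Over 7 days: 6.8624 × 7 = 48.037 mm

48 mm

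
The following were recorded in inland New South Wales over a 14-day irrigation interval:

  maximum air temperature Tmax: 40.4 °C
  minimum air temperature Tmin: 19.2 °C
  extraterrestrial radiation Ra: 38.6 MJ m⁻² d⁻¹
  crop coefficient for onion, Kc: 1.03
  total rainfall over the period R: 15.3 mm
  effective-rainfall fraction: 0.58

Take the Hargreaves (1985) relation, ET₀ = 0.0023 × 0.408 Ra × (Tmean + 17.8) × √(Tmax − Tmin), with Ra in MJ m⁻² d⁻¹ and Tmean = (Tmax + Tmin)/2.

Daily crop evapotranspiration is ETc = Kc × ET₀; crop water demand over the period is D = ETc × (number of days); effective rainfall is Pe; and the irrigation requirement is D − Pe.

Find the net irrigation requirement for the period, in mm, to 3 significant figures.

106 mm

Tmean = (40.4 + 19.2)/2 = 29.80 °C
0.408 Ra = 0.408 × 38.6 = 15.7488 mm/d equivalent
ET₀ = 0.0023 × 15.7488 × (29.80 + 17.8) × √21.2 = 0.0023 × 15.7488 × 47.60 × 4.6043 = 7.9386 mm/d
ETc = Kc × ET₀ = 1.03 × 7.9386 = 8.1768 mm/d
Crop demand D = ETc × 14 d = 8.1768 × 14 = 114.475 mm
Pe = 0.58 × 15.3 = 8.874 mm
D − Pe = 114.475 − 8.874 = 105.601 mm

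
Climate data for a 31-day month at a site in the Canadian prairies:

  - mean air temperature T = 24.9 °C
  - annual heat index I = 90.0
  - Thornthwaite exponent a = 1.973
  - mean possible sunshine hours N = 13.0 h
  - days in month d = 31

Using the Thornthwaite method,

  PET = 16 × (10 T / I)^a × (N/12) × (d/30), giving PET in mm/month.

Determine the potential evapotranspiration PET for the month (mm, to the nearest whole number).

133 mm

10T/I = 10 × 24.9 / 90.0 = 2.7667
(10T/I)^a = 2.7667^1.973 = 7.4472
Uncorrected PET = 16 × 7.4472 = 119.155 mm
Correction = (N/12)(d/30) = (13.0/12)(31/30) = 1.1194
PET = 119.155 × 1.1194 = 133.382 mm/month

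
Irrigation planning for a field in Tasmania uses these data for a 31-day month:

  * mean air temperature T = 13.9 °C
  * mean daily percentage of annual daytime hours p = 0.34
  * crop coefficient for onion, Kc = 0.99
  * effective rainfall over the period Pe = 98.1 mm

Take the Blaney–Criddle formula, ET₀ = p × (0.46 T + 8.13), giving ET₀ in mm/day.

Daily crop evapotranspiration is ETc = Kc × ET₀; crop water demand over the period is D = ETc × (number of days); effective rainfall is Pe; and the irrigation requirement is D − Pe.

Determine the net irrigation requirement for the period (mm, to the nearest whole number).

53 mm

ET₀ = 0.34 × (0.46 × 13.9 + 8.13) = 0.34 × 14.524 = 4.9382 mm/d
ETc = Kc × ET₀ = 0.99 × 4.9382 = 4.8888 mm/d
Crop demand D = ETc × 31 d = 4.8888 × 31 = 151.553 mm
D − Pe = 151.553 − 98.1 = 53.453 mm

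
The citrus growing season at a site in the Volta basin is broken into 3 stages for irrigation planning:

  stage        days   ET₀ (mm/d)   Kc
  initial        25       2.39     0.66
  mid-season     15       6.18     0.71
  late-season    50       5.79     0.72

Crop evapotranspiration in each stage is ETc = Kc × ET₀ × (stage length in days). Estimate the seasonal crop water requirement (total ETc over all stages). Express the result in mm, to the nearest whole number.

314 mm

initial: 0.66 × 2.39 × 25 = 39.44 mm
mid-season: 0.71 × 6.18 × 15 = 65.82 mm
late-season: 0.72 × 5.79 × 50 = 208.44 mm
Seasonal total = 313.70 mm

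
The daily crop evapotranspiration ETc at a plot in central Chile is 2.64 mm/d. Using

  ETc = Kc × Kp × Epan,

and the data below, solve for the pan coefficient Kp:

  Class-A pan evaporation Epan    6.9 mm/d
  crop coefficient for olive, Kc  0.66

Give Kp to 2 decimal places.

ETc = Kc × Kp × Epan  ⇒  Kp = ETc / (Kc × Epan)
Kp = 2.64 / (0.66 × 6.9) = 2.64 / 4.554 = 0.5797

0.58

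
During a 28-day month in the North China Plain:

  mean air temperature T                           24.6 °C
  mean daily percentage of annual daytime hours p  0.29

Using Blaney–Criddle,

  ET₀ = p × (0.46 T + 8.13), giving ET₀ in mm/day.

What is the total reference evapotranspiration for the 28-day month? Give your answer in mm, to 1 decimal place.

157.9 mm

ET₀ = 0.29 × (0.46 × 24.6 + 8.13) = 0.29 × 19.446 = 5.6393 mm/d
Monthly total = 5.6393 × 28 = 157.900 mm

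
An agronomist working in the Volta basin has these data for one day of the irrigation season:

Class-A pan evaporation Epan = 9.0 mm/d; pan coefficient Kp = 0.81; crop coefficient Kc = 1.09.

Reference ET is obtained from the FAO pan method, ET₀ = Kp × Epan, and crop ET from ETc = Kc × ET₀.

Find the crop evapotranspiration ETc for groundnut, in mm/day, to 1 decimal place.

7.9 mm/day

ET₀ = 0.81 × 9.0 = 7.2900 mm/d
ETc = Kc × ET₀ = 1.09 × 7.2900 = 7.9461 mm/d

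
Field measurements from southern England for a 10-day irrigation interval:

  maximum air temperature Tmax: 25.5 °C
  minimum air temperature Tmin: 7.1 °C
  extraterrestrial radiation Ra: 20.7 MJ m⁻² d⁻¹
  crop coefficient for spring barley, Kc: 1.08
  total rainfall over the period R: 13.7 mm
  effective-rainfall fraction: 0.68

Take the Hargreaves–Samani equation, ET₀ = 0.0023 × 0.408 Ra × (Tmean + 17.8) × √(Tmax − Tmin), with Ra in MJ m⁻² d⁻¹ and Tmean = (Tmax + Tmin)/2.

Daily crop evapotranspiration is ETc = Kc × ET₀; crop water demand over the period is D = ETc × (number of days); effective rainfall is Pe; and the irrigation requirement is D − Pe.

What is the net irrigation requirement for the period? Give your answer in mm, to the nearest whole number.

Tmean = (25.5 + 7.1)/2 = 16.30 °C
0.408 Ra = 0.408 × 20.7 = 8.4456 mm/d equivalent
ET₀ = 0.0023 × 8.4456 × (16.30 + 17.8) × √18.4 = 0.0023 × 8.4456 × 34.10 × 4.2895 = 2.8413 mm/d
ETc = Kc × ET₀ = 1.08 × 2.8413 = 3.0686 mm/d
Crop demand D = ETc × 10 d = 3.0686 × 10 = 30.686 mm
Pe = 0.68 × 13.7 = 9.316 mm
D − Pe = 30.686 − 9.316 = 21.370 mm

21 mm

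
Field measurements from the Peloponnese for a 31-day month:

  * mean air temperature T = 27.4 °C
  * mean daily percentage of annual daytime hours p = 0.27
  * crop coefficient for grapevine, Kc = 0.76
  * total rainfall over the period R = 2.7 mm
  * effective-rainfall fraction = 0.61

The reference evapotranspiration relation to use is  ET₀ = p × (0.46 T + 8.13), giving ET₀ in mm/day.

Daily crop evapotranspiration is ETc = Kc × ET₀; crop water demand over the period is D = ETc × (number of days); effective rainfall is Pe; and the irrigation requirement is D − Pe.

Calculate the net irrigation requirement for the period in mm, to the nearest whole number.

130 mm

ET₀ = 0.27 × (0.46 × 27.4 + 8.13) = 0.27 × 20.734 = 5.5982 mm/d
ETc = Kc × ET₀ = 0.76 × 5.5982 = 4.2546 mm/d
Crop demand D = ETc × 31 d = 4.2546 × 31 = 131.893 mm
Pe = 0.61 × 2.7 = 1.647 mm
D − Pe = 131.893 − 1.647 = 130.246 mm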